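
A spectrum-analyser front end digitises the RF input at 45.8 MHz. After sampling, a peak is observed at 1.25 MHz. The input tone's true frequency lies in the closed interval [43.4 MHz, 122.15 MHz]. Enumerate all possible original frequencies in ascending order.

44.55 MHz, 47.05 MHz, 90.35 MHz, 92.85 MHz

Frequencies that alias to 1.25 MHz are k·fs ± 1.25 MHz for integer k ≥ 0.
k=0: 1.25 MHz.
k=1: 44.55 MHz, 47.05 MHz.
k=2: 90.35 MHz, 92.85 MHz.
k=3: 136.15 MHz, 138.65 MHz.
Within [43.4 MHz, 122.15 MHz]: 44.55 MHz, 47.05 MHz, 90.35 MHz, 92.85 MHz.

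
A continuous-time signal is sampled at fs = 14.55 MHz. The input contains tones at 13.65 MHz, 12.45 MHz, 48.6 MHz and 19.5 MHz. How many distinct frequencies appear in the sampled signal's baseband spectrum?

3

fs/2 = 7.275 MHz.
13.65 MHz > fs/2 = 7.275 MHz, folds to fs − 13.65 MHz = 0.9 MHz.
12.45 MHz > fs/2 = 7.275 MHz, folds to fs − 12.45 MHz = 2.1 MHz.
48.6 MHz mod fs = 4.95 MHz.
4.95 MHz ≤ fs/2 = 7.275 MHz, appears at 4.95 MHz.
19.5 MHz mod fs = 4.95 MHz.
4.95 MHz ≤ fs/2 = 7.275 MHz, appears at 4.95 MHz.
Distinct values: {0.9 MHz, 2.1 MHz, 4.95 MHz} → 3.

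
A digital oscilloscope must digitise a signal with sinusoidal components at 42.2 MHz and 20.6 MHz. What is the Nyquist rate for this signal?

Highest-frequency component: 42.2 MHz.
Nyquist rate = 2 × 42.2 MHz = 84.4 MHz.

84.4 MHz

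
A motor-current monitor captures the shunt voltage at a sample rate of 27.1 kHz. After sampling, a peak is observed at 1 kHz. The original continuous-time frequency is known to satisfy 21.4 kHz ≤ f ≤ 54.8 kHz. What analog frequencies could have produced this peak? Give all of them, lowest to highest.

26.1 kHz, 28.1 kHz, 53.2 kHz

Frequencies that alias to 1 kHz are k·fs ± 1 kHz for integer k ≥ 0.
k=0: 1 kHz.
k=1: 26.1 kHz, 28.1 kHz.
k=2: 53.2 kHz, 55.2 kHz.
k=3: 80.3 kHz, 82.3 kHz.
Within [21.4 kHz, 54.8 kHz]: 26.1 kHz, 28.1 kHz, 53.2 kHz.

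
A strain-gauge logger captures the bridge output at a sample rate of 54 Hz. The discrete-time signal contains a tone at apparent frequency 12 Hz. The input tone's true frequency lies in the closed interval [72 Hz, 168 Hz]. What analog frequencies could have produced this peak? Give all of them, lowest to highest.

Frequencies that alias to 12 Hz are k·fs ± 12 Hz for integer k ≥ 0.
k=0: 12 Hz.
k=1: 42 Hz, 66 Hz.
k=2: 96 Hz, 120 Hz.
k=3: 150 Hz, 174 Hz.
k=4: 204 Hz, 228 Hz.
Within [72 Hz, 168 Hz]: 96 Hz, 120 Hz, 150 Hz.

96 Hz, 120 Hz, 150 Hz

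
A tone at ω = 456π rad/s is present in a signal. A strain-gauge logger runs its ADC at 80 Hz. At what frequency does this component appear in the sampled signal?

ω = 456π rad/s → f = ω/(2π) = 228 Hz.
228 Hz mod fs = 68 Hz.
68 Hz > fs/2 = 40 Hz, folds to fs − 68 Hz = 12 Hz.

12 Hz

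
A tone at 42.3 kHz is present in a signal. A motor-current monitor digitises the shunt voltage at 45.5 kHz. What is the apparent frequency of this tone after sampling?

42.3 kHz > fs/2 = 22.75 kHz, folds to fs − 42.3 kHz = 3.2 kHz.

3.2 kHz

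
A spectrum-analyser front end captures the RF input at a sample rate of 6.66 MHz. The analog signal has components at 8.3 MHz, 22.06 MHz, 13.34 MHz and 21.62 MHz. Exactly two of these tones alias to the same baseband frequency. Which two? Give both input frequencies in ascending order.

fs/2 = 3.33 MHz.
8.3 MHz mod fs = 1.64 MHz.
1.64 MHz ≤ fs/2 = 3.33 MHz, appears at 1.64 MHz.
22.06 MHz mod fs = 2.08 MHz.
2.08 MHz ≤ fs/2 = 3.33 MHz, appears at 2.08 MHz.
13.34 MHz mod fs = 0.02 MHz.
0.02 MHz ≤ fs/2 = 3.33 MHz, appears at 0.02 MHz.
21.62 MHz mod fs = 1.64 MHz.
1.64 MHz ≤ fs/2 = 3.33 MHz, appears at 1.64 MHz.
8.3 MHz and 21.62 MHz both map to 1.64 MHz.

8.3 MHz, 21.62 MHz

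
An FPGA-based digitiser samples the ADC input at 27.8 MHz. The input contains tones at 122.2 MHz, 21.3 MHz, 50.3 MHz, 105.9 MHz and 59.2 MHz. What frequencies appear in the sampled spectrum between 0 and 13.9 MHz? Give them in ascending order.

3.6 MHz, 5.3 MHz, 6.5 MHz, 11 MHz

fs/2 = 13.9 MHz.
122.2 MHz mod fs = 11 MHz.
11 MHz ≤ fs/2 = 13.9 MHz, appears at 11 MHz.
21.3 MHz > fs/2 = 13.9 MHz, folds to fs − 21.3 MHz = 6.5 MHz.
50.3 MHz mod fs = 22.5 MHz.
22.5 MHz > fs/2 = 13.9 MHz, folds to fs − 22.5 MHz = 5.3 MHz.
105.9 MHz mod fs = 22.5 MHz.
22.5 MHz > fs/2 = 13.9 MHz, folds to fs − 22.5 MHz = 5.3 MHz.
59.2 MHz mod fs = 3.6 MHz.
3.6 MHz ≤ fs/2 = 13.9 MHz, appears at 3.6 MHz.
Distinct values: {3.6 MHz, 5.3 MHz, 6.5 MHz, 11 MHz}.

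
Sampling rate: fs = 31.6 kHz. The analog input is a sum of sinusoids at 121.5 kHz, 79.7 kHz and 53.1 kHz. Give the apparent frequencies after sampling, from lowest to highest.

fs/2 = 15.8 kHz.
121.5 kHz mod fs = 26.7 kHz.
26.7 kHz > fs/2 = 15.8 kHz, folds to fs − 26.7 kHz = 4.9 kHz.
79.7 kHz mod fs = 16.5 kHz.
16.5 kHz > fs/2 = 15.8 kHz, folds to fs − 16.5 kHz = 15.1 kHz.
53.1 kHz mod fs = 21.5 kHz.
21.5 kHz > fs/2 = 15.8 kHz, folds to fs − 21.5 kHz = 10.1 kHz.
Distinct values: {4.9 kHz, 10.1 kHz, 15.1 kHz}.

4.9 kHz, 10.1 kHz, 15.1 kHz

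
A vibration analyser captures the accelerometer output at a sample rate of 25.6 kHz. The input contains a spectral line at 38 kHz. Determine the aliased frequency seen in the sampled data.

38 kHz mod fs = 12.4 kHz.
12.4 kHz ≤ fs/2 = 12.8 kHz, appears at 12.4 kHz.

12.4 kHz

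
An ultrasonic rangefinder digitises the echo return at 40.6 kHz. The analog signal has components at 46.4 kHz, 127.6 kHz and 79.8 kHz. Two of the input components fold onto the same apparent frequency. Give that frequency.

5.8 kHz

fs/2 = 20.3 kHz.
46.4 kHz mod fs = 5.8 kHz.
5.8 kHz ≤ fs/2 = 20.3 kHz, appears at 5.8 kHz.
127.6 kHz mod fs = 5.8 kHz.
5.8 kHz ≤ fs/2 = 20.3 kHz, appears at 5.8 kHz.
79.8 kHz mod fs = 39.2 kHz.
39.2 kHz > fs/2 = 20.3 kHz, folds to fs − 39.2 kHz = 1.4 kHz.
46.4 kHz and 127.6 kHz both map to 5.8 kHz.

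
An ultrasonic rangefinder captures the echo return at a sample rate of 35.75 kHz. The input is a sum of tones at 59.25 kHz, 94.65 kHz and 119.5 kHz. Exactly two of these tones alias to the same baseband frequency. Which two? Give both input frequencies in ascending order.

fs/2 = 17.875 kHz.
59.25 kHz mod fs = 23.5 kHz.
23.5 kHz > fs/2 = 17.875 kHz, folds to fs − 23.5 kHz = 12.25 kHz.
94.65 kHz mod fs = 23.15 kHz.
23.15 kHz > fs/2 = 17.875 kHz, folds to fs − 23.15 kHz = 12.6 kHz.
119.5 kHz mod fs = 12.25 kHz.
12.25 kHz ≤ fs/2 = 17.875 kHz, appears at 12.25 kHz.
59.25 kHz and 119.5 kHz both map to 12.25 kHz.

59.25 kHz, 119.5 kHz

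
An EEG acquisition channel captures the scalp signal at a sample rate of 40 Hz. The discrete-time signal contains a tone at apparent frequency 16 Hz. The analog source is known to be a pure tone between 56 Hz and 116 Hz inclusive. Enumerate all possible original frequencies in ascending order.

Frequencies that alias to 16 Hz are k·fs ± 16 Hz for integer k ≥ 0.
k=0: 16 Hz.
k=1: 24 Hz, 56 Hz.
k=2: 64 Hz, 96 Hz.
k=3: 104 Hz, 136 Hz.
k=4: 144 Hz, 176 Hz.
Within [56 Hz, 116 Hz]: 56 Hz, 64 Hz, 96 Hz, 104 Hz.

56 Hz, 64 Hz, 96 Hz, 104 Hz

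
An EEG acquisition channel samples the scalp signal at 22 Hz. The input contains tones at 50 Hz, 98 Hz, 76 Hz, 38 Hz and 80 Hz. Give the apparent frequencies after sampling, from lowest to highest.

fs/2 = 11 Hz.
50 Hz mod fs = 6 Hz.
6 Hz ≤ fs/2 = 11 Hz, appears at 6 Hz.
98 Hz mod fs = 10 Hz.
10 Hz ≤ fs/2 = 11 Hz, appears at 10 Hz.
76 Hz mod fs = 10 Hz.
10 Hz ≤ fs/2 = 11 Hz, appears at 10 Hz.
38 Hz mod fs = 16 Hz.
16 Hz > fs/2 = 11 Hz, folds to fs − 16 Hz = 6 Hz.
80 Hz mod fs = 14 Hz.
14 Hz > fs/2 = 11 Hz, folds to fs − 14 Hz = 8 Hz.
Distinct values: {6 Hz, 8 Hz, 10 Hz}.

6 Hz, 8 Hz, 10 Hz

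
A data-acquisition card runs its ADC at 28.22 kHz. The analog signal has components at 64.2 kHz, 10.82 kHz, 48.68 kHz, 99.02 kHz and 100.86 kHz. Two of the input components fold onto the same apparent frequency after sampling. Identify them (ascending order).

fs/2 = 14.11 kHz.
64.2 kHz mod fs = 7.76 kHz.
7.76 kHz ≤ fs/2 = 14.11 kHz, appears at 7.76 kHz.
10.82 kHz ≤ fs/2 = 14.11 kHz, passes unchanged.
48.68 kHz mod fs = 20.46 kHz.
20.46 kHz > fs/2 = 14.11 kHz, folds to fs − 20.46 kHz = 7.76 kHz.
99.02 kHz mod fs = 14.36 kHz.
14.36 kHz > fs/2 = 14.11 kHz, folds to fs − 14.36 kHz = 13.86 kHz.
100.86 kHz mod fs = 16.2 kHz.
16.2 kHz > fs/2 = 14.11 kHz, folds to fs − 16.2 kHz = 12.02 kHz.
48.68 kHz and 64.2 kHz both map to 7.76 kHz.

48.68 kHz, 64.2 kHz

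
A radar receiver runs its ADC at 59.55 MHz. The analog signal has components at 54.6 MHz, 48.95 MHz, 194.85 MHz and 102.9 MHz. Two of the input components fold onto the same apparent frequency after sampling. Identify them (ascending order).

102.9 MHz, 194.85 MHz

fs/2 = 29.775 MHz.
54.6 MHz > fs/2 = 29.775 MHz, folds to fs − 54.6 MHz = 4.95 MHz.
48.95 MHz > fs/2 = 29.775 MHz, folds to fs − 48.95 MHz = 10.6 MHz.
194.85 MHz mod fs = 16.2 MHz.
16.2 MHz ≤ fs/2 = 29.775 MHz, appears at 16.2 MHz.
102.9 MHz mod fs = 43.35 MHz.
43.35 MHz > fs/2 = 29.775 MHz, folds to fs − 43.35 MHz = 16.2 MHz.
102.9 MHz and 194.85 MHz both map to 16.2 MHz.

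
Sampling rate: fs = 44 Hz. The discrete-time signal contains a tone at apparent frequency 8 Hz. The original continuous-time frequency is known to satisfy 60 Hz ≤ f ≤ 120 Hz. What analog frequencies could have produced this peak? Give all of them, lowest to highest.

Frequencies that alias to 8 Hz are k·fs ± 8 Hz for integer k ≥ 0.
k=0: 8 Hz.
k=1: 36 Hz, 52 Hz.
k=2: 80 Hz, 96 Hz.
k=3: 124 Hz, 140 Hz.
Within [60 Hz, 120 Hz]: 80 Hz, 96 Hz.

80 Hz, 96 Hz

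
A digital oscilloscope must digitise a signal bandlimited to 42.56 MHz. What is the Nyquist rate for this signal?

85.12 MHz

Nyquist rate = 2 × 42.56 MHz = 85.12 MHz.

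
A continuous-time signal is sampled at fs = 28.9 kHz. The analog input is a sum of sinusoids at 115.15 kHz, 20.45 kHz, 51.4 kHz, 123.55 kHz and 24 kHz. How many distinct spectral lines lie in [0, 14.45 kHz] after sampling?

5

fs/2 = 14.45 kHz.
115.15 kHz mod fs = 28.45 kHz.
28.45 kHz > fs/2 = 14.45 kHz, folds to fs − 28.45 kHz = 0.45 kHz.
20.45 kHz > fs/2 = 14.45 kHz, folds to fs − 20.45 kHz = 8.45 kHz.
51.4 kHz mod fs = 22.5 kHz.
22.5 kHz > fs/2 = 14.45 kHz, folds to fs − 22.5 kHz = 6.4 kHz.
123.55 kHz mod fs = 7.95 kHz.
7.95 kHz ≤ fs/2 = 14.45 kHz, appears at 7.95 kHz.
24 kHz > fs/2 = 14.45 kHz, folds to fs − 24 kHz = 4.9 kHz.
Distinct values: {0.45 kHz, 4.9 kHz, 6.4 kHz, 7.95 kHz, 8.45 kHz} → 5.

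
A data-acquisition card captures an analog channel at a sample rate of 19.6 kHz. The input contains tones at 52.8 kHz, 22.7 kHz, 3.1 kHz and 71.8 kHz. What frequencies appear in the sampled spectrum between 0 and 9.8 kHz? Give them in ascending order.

fs/2 = 9.8 kHz.
52.8 kHz mod fs = 13.6 kHz.
13.6 kHz > fs/2 = 9.8 kHz, folds to fs − 13.6 kHz = 6 kHz.
22.7 kHz mod fs = 3.1 kHz.
3.1 kHz ≤ fs/2 = 9.8 kHz, appears at 3.1 kHz.
3.1 kHz ≤ fs/2 = 9.8 kHz, passes unchanged.
71.8 kHz mod fs = 13 kHz.
13 kHz > fs/2 = 9.8 kHz, folds to fs − 13 kHz = 6.6 kHz.
Distinct values: {3.1 kHz, 6 kHz, 6.6 kHz}.

3.1 kHz, 6 kHz, 6.6 kHz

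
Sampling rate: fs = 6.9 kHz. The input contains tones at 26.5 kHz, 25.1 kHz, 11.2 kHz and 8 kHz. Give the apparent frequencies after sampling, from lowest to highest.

fs/2 = 3.45 kHz.
26.5 kHz mod fs = 5.8 kHz.
5.8 kHz > fs/2 = 3.45 kHz, folds to fs − 5.8 kHz = 1.1 kHz.
25.1 kHz mod fs = 4.4 kHz.
4.4 kHz > fs/2 = 3.45 kHz, folds to fs − 4.4 kHz = 2.5 kHz.
11.2 kHz mod fs = 4.3 kHz.
4.3 kHz > fs/2 = 3.45 kHz, folds to fs − 4.3 kHz = 2.6 kHz.
8 kHz mod fs = 1.1 kHz.
1.1 kHz ≤ fs/2 = 3.45 kHz, appears at 1.1 kHz.
Distinct values: {1.1 kHz, 2.5 kHz, 2.6 kHz}.

1.1 kHz, 2.5 kHz, 2.6 kHz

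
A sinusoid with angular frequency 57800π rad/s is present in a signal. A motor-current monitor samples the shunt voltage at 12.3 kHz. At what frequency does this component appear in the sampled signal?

4.3 kHz

ω = 57800π rad/s → f = ω/(2π) = 28900 Hz = 28.9 kHz.
28.9 kHz mod fs = 4.3 kHz.
4.3 kHz ≤ fs/2 = 6.15 kHz, appears at 4.3 kHz.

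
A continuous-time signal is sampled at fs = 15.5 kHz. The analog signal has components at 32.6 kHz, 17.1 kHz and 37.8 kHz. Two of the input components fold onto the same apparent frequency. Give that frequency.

fs/2 = 7.75 kHz.
32.6 kHz mod fs = 1.6 kHz.
1.6 kHz ≤ fs/2 = 7.75 kHz, appears at 1.6 kHz.
17.1 kHz mod fs = 1.6 kHz.
1.6 kHz ≤ fs/2 = 7.75 kHz, appears at 1.6 kHz.
37.8 kHz mod fs = 6.8 kHz.
6.8 kHz ≤ fs/2 = 7.75 kHz, appears at 6.8 kHz.
17.1 kHz and 32.6 kHz both map to 1.6 kHz.

1.6 kHz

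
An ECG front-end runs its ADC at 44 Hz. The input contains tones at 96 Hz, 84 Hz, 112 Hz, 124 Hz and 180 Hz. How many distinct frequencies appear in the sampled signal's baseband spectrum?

3

fs/2 = 22 Hz.
96 Hz mod fs = 8 Hz.
8 Hz ≤ fs/2 = 22 Hz, appears at 8 Hz.
84 Hz mod fs = 40 Hz.
40 Hz > fs/2 = 22 Hz, folds to fs − 40 Hz = 4 Hz.
112 Hz mod fs = 24 Hz.
24 Hz > fs/2 = 22 Hz, folds to fs − 24 Hz = 20 Hz.
124 Hz mod fs = 36 Hz.
36 Hz > fs/2 = 22 Hz, folds to fs − 36 Hz = 8 Hz.
180 Hz mod fs = 4 Hz.
4 Hz ≤ fs/2 = 22 Hz, appears at 4 Hz.
Distinct values: {4 Hz, 8 Hz, 20 Hz} → 3.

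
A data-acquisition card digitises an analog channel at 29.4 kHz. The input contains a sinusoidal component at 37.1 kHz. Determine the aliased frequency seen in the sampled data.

7.7 kHz

37.1 kHz mod fs = 7.7 kHz.
7.7 kHz ≤ fs/2 = 14.7 kHz, appears at 7.7 kHz.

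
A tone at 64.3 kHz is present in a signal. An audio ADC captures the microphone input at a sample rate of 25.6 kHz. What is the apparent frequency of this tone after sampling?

64.3 kHz mod fs = 13.1 kHz.
13.1 kHz > fs/2 = 12.8 kHz, folds to fs − 13.1 kHz = 12.5 kHz.

12.5 kHz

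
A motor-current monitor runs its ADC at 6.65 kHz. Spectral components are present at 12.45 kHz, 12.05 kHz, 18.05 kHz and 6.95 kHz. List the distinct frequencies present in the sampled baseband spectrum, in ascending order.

0.3 kHz, 0.85 kHz, 1.25 kHz, 1.9 kHz

fs/2 = 3.325 kHz.
12.45 kHz mod fs = 5.8 kHz.
5.8 kHz > fs/2 = 3.325 kHz, folds to fs − 5.8 kHz = 0.85 kHz.
12.05 kHz mod fs = 5.4 kHz.
5.4 kHz > fs/2 = 3.325 kHz, folds to fs − 5.4 kHz = 1.25 kHz.
18.05 kHz mod fs = 4.75 kHz.
4.75 kHz > fs/2 = 3.325 kHz, folds to fs − 4.75 kHz = 1.9 kHz.
6.95 kHz mod fs = 0.3 kHz.
0.3 kHz ≤ fs/2 = 3.325 kHz, appears at 0.3 kHz.
Distinct values: {0.3 kHz, 0.85 kHz, 1.25 kHz, 1.9 kHz}.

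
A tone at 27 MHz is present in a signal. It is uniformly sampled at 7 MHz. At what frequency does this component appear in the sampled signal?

27 MHz mod fs = 6 MHz.
6 MHz > fs/2 = 3.5 MHz, folds to fs − 6 MHz = 1 MHz.

1 MHz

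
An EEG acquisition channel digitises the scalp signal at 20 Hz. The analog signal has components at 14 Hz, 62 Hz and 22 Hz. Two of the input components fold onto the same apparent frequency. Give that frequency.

fs/2 = 10 Hz.
14 Hz > fs/2 = 10 Hz, folds to fs − 14 Hz = 6 Hz.
62 Hz mod fs = 2 Hz.
2 Hz ≤ fs/2 = 10 Hz, appears at 2 Hz.
22 Hz mod fs = 2 Hz.
2 Hz ≤ fs/2 = 10 Hz, appears at 2 Hz.
22 Hz and 62 Hz both map to 2 Hz.

2 Hz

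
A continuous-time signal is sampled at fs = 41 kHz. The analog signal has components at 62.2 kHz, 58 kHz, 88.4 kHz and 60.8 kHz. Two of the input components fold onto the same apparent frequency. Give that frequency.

19.8 kHz

fs/2 = 20.5 kHz.
62.2 kHz mod fs = 21.2 kHz.
21.2 kHz > fs/2 = 20.5 kHz, folds to fs − 21.2 kHz = 19.8 kHz.
58 kHz mod fs = 17 kHz.
17 kHz ≤ fs/2 = 20.5 kHz, appears at 17 kHz.
88.4 kHz mod fs = 6.4 kHz.
6.4 kHz ≤ fs/2 = 20.5 kHz, appears at 6.4 kHz.
60.8 kHz mod fs = 19.8 kHz.
19.8 kHz ≤ fs/2 = 20.5 kHz, appears at 19.8 kHz.
60.8 kHz and 62.2 kHz both map to 19.8 kHz.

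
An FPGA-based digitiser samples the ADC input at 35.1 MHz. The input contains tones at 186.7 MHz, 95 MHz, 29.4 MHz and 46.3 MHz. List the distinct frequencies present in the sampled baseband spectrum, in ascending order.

fs/2 = 17.55 MHz.
186.7 MHz mod fs = 11.2 MHz.
11.2 MHz ≤ fs/2 = 17.55 MHz, appears at 11.2 MHz.
95 MHz mod fs = 24.8 MHz.
24.8 MHz > fs/2 = 17.55 MHz, folds to fs − 24.8 MHz = 10.3 MHz.
29.4 MHz > fs/2 = 17.55 MHz, folds to fs − 29.4 MHz = 5.7 MHz.
46.3 MHz mod fs = 11.2 MHz.
11.2 MHz ≤ fs/2 = 17.55 MHz, appears at 11.2 MHz.
Distinct values: {5.7 MHz, 10.3 MHz, 11.2 MHz}.

5.7 MHz, 10.3 MHz, 11.2 MHz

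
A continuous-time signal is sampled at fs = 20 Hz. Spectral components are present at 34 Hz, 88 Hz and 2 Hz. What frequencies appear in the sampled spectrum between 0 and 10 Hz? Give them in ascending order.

2 Hz, 6 Hz, 8 Hz

fs/2 = 10 Hz.
34 Hz mod fs = 14 Hz.
14 Hz > fs/2 = 10 Hz, folds to fs − 14 Hz = 6 Hz.
88 Hz mod fs = 8 Hz.
8 Hz ≤ fs/2 = 10 Hz, appears at 8 Hz.
2 Hz ≤ fs/2 = 10 Hz, passes unchanged.
Distinct values: {2 Hz, 6 Hz, 8 Hz}.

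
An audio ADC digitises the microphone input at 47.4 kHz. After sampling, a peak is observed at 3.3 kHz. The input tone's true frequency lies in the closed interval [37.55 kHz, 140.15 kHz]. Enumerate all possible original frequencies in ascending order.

44.1 kHz, 50.7 kHz, 91.5 kHz, 98.1 kHz, 138.9 kHz

Frequencies that alias to 3.3 kHz are k·fs ± 3.3 kHz for integer k ≥ 0.
k=0: 3.3 kHz.
k=1: 44.1 kHz, 50.7 kHz.
k=2: 91.5 kHz, 98.1 kHz.
k=3: 138.9 kHz, 145.5 kHz.
k=4: 186.3 kHz, 192.9 kHz.
Within [37.55 kHz, 140.15 kHz]: 44.1 kHz, 50.7 kHz, 91.5 kHz, 98.1 kHz, 138.9 kHz.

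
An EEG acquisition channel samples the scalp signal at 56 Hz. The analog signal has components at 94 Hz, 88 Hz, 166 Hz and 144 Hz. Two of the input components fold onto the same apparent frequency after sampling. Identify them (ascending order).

88 Hz, 144 Hz

fs/2 = 28 Hz.
94 Hz mod fs = 38 Hz.
38 Hz > fs/2 = 28 Hz, folds to fs − 38 Hz = 18 Hz.
88 Hz mod fs = 32 Hz.
32 Hz > fs/2 = 28 Hz, folds to fs − 32 Hz = 24 Hz.
166 Hz mod fs = 54 Hz.
54 Hz > fs/2 = 28 Hz, folds to fs − 54 Hz = 2 Hz.
144 Hz mod fs = 32 Hz.
32 Hz > fs/2 = 28 Hz, folds to fs − 32 Hz = 24 Hz.
88 Hz and 144 Hz both map to 24 Hz.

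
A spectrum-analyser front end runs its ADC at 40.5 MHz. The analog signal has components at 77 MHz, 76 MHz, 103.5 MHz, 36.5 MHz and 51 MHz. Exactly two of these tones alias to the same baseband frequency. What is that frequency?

fs/2 = 20.25 MHz.
77 MHz mod fs = 36.5 MHz.
36.5 MHz > fs/2 = 20.25 MHz, folds to fs − 36.5 MHz = 4 MHz.
76 MHz mod fs = 35.5 MHz.
35.5 MHz > fs/2 = 20.25 MHz, folds to fs − 35.5 MHz = 5 MHz.
103.5 MHz mod fs = 22.5 MHz.
22.5 MHz > fs/2 = 20.25 MHz, folds to fs − 22.5 MHz = 18 MHz.
36.5 MHz > fs/2 = 20.25 MHz, folds to fs − 36.5 MHz = 4 MHz.
51 MHz mod fs = 10.5 MHz.
10.5 MHz ≤ fs/2 = 20.25 MHz, appears at 10.5 MHz.
36.5 MHz and 77 MHz both map to 4 MHz.

4 MHz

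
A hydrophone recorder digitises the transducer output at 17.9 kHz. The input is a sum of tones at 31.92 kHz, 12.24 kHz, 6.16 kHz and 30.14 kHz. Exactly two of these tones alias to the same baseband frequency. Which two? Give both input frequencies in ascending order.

12.24 kHz, 30.14 kHz

fs/2 = 8.95 kHz.
31.92 kHz mod fs = 14.02 kHz.
14.02 kHz > fs/2 = 8.95 kHz, folds to fs − 14.02 kHz = 3.88 kHz.
12.24 kHz > fs/2 = 8.95 kHz, folds to fs − 12.24 kHz = 5.66 kHz.
6.16 kHz ≤ fs/2 = 8.95 kHz, passes unchanged.
30.14 kHz mod fs = 12.24 kHz.
12.24 kHz > fs/2 = 8.95 kHz, folds to fs − 12.24 kHz = 5.66 kHz.
12.24 kHz and 30.14 kHz both map to 5.66 kHz.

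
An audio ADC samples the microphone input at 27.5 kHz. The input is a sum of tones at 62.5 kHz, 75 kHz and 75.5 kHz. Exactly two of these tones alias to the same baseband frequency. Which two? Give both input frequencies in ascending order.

62.5 kHz, 75 kHz

fs/2 = 13.75 kHz.
62.5 kHz mod fs = 7.5 kHz.
7.5 kHz ≤ fs/2 = 13.75 kHz, appears at 7.5 kHz.
75 kHz mod fs = 20 kHz.
20 kHz > fs/2 = 13.75 kHz, folds to fs − 20 kHz = 7.5 kHz.
75.5 kHz mod fs = 20.5 kHz.
20.5 kHz > fs/2 = 13.75 kHz, folds to fs − 20.5 kHz = 7 kHz.
62.5 kHz and 75 kHz both map to 7.5 kHz.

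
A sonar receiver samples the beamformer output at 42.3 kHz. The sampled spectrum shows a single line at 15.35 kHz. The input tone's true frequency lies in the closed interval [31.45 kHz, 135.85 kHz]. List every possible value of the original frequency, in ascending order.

57.65 kHz, 69.25 kHz, 99.95 kHz, 111.55 kHz

Frequencies that alias to 15.35 kHz are k·fs ± 15.35 kHz for integer k ≥ 0.
k=0: 15.35 kHz.
k=1: 26.95 kHz, 57.65 kHz.
k=2: 69.25 kHz, 99.95 kHz.
k=3: 111.55 kHz, 142.25 kHz.
k=4: 153.85 kHz, 184.55 kHz.
Within [31.45 kHz, 135.85 kHz]: 57.65 kHz, 69.25 kHz, 99.95 kHz, 111.55 kHz.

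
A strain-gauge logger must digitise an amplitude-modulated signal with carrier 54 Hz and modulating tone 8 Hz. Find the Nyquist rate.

AM sidebands sit at fc ± fm = 46 Hz and 62 Hz.
Highest-frequency component: 62 Hz.
Nyquist rate = 2 × 62 Hz = 124 Hz.

124 Hz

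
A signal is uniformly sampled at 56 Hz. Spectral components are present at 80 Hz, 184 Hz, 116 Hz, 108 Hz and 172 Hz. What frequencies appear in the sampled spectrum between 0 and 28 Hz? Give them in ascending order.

4 Hz, 16 Hz, 24 Hz

fs/2 = 28 Hz.
80 Hz mod fs = 24 Hz.
24 Hz ≤ fs/2 = 28 Hz, appears at 24 Hz.
184 Hz mod fs = 16 Hz.
16 Hz ≤ fs/2 = 28 Hz, appears at 16 Hz.
116 Hz mod fs = 4 Hz.
4 Hz ≤ fs/2 = 28 Hz, appears at 4 Hz.
108 Hz mod fs = 52 Hz.
52 Hz > fs/2 = 28 Hz, folds to fs − 52 Hz = 4 Hz.
172 Hz mod fs = 4 Hz.
4 Hz ≤ fs/2 = 28 Hz, appears at 4 Hz.
Distinct values: {4 Hz, 16 Hz, 24 Hz}.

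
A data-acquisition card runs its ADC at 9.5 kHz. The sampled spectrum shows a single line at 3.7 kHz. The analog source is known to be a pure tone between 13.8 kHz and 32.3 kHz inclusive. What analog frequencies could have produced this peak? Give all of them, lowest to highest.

Frequencies that alias to 3.7 kHz are k·fs ± 3.7 kHz for integer k ≥ 0.
k=0: 3.7 kHz.
k=1: 5.8 kHz, 13.2 kHz.
k=2: 15.3 kHz, 22.7 kHz.
k=3: 24.8 kHz, 32.2 kHz.
k=4: 34.3 kHz, 41.7 kHz.
Within [13.8 kHz, 32.3 kHz]: 15.3 kHz, 22.7 kHz, 24.8 kHz, 32.2 kHz.

15.3 kHz, 22.7 kHz, 24.8 kHz, 32.2 kHz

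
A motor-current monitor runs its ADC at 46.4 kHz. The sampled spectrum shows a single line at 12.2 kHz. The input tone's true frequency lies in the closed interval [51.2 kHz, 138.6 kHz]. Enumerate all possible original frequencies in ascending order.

Frequencies that alias to 12.2 kHz are k·fs ± 12.2 kHz for integer k ≥ 0.
k=0: 12.2 kHz.
k=1: 34.2 kHz, 58.6 kHz.
k=2: 80.6 kHz, 105 kHz.
k=3: 127 kHz, 151.4 kHz.
k=4: 173.4 kHz, 197.8 kHz.
Within [51.2 kHz, 138.6 kHz]: 58.6 kHz, 80.6 kHz, 105 kHz, 127 kHz.

58.6 kHz, 80.6 kHz, 105 kHz, 127 kHz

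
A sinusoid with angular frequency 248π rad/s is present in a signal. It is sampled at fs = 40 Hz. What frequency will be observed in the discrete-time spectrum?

ω = 248π rad/s → f = ω/(2π) = 124 Hz.
124 Hz mod fs = 4 Hz.
4 Hz ≤ fs/2 = 20 Hz, appears at 4 Hz.

4 Hz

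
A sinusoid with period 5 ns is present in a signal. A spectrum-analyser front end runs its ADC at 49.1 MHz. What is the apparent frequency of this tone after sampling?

T = 5 ns → f = 1/T = 200 MHz.
200 MHz mod fs = 3.6 MHz.
3.6 MHz ≤ fs/2 = 24.55 MHz, appears at 3.6 MHz.

3.6 MHz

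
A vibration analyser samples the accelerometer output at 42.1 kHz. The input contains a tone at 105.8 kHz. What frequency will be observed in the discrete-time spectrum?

20.5 kHz

105.8 kHz mod fs = 21.6 kHz.
21.6 kHz > fs/2 = 21.05 kHz, folds to fs − 21.6 kHz = 20.5 kHz.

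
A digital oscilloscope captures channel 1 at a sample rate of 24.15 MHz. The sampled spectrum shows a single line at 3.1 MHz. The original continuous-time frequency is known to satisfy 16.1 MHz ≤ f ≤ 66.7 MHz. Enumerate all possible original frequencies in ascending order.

21.05 MHz, 27.25 MHz, 45.2 MHz, 51.4 MHz

Frequencies that alias to 3.1 MHz are k·fs ± 3.1 MHz for integer k ≥ 0.
k=0: 3.1 MHz.
k=1: 21.05 MHz, 27.25 MHz.
k=2: 45.2 MHz, 51.4 MHz.
k=3: 69.35 MHz, 75.55 MHz.
Within [16.1 MHz, 66.7 MHz]: 21.05 MHz, 27.25 MHz, 45.2 MHz, 51.4 MHz.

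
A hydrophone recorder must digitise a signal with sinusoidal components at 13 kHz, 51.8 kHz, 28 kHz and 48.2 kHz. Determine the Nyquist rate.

103.6 kHz

Highest-frequency component: 51.8 kHz.
Nyquist rate = 2 × 51.8 kHz = 103.6 kHz.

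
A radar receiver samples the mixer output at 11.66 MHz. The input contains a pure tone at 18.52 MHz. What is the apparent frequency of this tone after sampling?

18.52 MHz mod fs = 6.86 MHz.
6.86 MHz > fs/2 = 5.83 MHz, folds to fs − 6.86 MHz = 4.8 MHz.

4.8 MHz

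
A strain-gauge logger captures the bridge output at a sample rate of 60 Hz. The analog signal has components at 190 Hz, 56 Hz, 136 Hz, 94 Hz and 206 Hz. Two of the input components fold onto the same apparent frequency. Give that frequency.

26 Hz

fs/2 = 30 Hz.
190 Hz mod fs = 10 Hz.
10 Hz ≤ fs/2 = 30 Hz, appears at 10 Hz.
56 Hz > fs/2 = 30 Hz, folds to fs − 56 Hz = 4 Hz.
136 Hz mod fs = 16 Hz.
16 Hz ≤ fs/2 = 30 Hz, appears at 16 Hz.
94 Hz mod fs = 34 Hz.
34 Hz > fs/2 = 30 Hz, folds to fs − 34 Hz = 26 Hz.
206 Hz mod fs = 26 Hz.
26 Hz ≤ fs/2 = 30 Hz, appears at 26 Hz.
94 Hz and 206 Hz both map to 26 Hz.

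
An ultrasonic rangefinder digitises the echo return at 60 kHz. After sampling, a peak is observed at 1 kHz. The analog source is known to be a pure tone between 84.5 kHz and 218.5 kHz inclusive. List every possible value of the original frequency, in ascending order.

Frequencies that alias to 1 kHz are k·fs ± 1 kHz for integer k ≥ 0.
k=0: 1 kHz.
k=1: 59 kHz, 61 kHz.
k=2: 119 kHz, 121 kHz.
k=3: 179 kHz, 181 kHz.
k=4: 239 kHz, 241 kHz.
Within [84.5 kHz, 218.5 kHz]: 119 kHz, 121 kHz, 179 kHz, 181 kHz.

119 kHz, 121 kHz, 179 kHz, 181 kHz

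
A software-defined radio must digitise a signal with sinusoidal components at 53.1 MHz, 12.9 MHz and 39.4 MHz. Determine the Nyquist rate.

106.2 MHz

Highest-frequency component: 53.1 MHz.
Nyquist rate = 2 × 53.1 MHz = 106.2 MHz.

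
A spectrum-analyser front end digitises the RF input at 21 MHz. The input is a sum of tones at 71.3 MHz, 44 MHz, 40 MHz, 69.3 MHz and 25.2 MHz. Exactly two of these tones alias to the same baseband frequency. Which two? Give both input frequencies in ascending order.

fs/2 = 10.5 MHz.
71.3 MHz mod fs = 8.3 MHz.
8.3 MHz ≤ fs/2 = 10.5 MHz, appears at 8.3 MHz.
44 MHz mod fs = 2 MHz.
2 MHz ≤ fs/2 = 10.5 MHz, appears at 2 MHz.
40 MHz mod fs = 19 MHz.
19 MHz > fs/2 = 10.5 MHz, folds to fs − 19 MHz = 2 MHz.
69.3 MHz mod fs = 6.3 MHz.
6.3 MHz ≤ fs/2 = 10.5 MHz, appears at 6.3 MHz.
25.2 MHz mod fs = 4.2 MHz.
4.2 MHz ≤ fs/2 = 10.5 MHz, appears at 4.2 MHz.
40 MHz and 44 MHz both map to 2 MHz.

40 MHz, 44 MHz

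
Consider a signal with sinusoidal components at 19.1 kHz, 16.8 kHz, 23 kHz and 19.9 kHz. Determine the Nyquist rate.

46 kHz

Highest-frequency component: 23 kHz.
Nyquist rate = 2 × 23 kHz = 46 kHz.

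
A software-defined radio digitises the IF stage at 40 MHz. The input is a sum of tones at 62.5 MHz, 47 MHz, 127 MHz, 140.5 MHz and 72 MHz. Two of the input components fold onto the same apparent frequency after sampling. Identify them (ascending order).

47 MHz, 127 MHz

fs/2 = 20 MHz.
62.5 MHz mod fs = 22.5 MHz.
22.5 MHz > fs/2 = 20 MHz, folds to fs − 22.5 MHz = 17.5 MHz.
47 MHz mod fs = 7 MHz.
7 MHz ≤ fs/2 = 20 MHz, appears at 7 MHz.
127 MHz mod fs = 7 MHz.
7 MHz ≤ fs/2 = 20 MHz, appears at 7 MHz.
140.5 MHz mod fs = 20.5 MHz.
20.5 MHz > fs/2 = 20 MHz, folds to fs − 20.5 MHz = 19.5 MHz.
72 MHz mod fs = 32 MHz.
32 MHz > fs/2 = 20 MHz, folds to fs − 32 MHz = 8 MHz.
47 MHz and 127 MHz both map to 7 MHz.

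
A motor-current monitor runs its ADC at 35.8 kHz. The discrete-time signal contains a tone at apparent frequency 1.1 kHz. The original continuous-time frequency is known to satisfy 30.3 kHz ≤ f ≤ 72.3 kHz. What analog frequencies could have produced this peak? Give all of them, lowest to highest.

34.7 kHz, 36.9 kHz, 70.5 kHz

Frequencies that alias to 1.1 kHz are k·fs ± 1.1 kHz for integer k ≥ 0.
k=0: 1.1 kHz.
k=1: 34.7 kHz, 36.9 kHz.
k=2: 70.5 kHz, 72.7 kHz.
k=3: 106.3 kHz, 108.5 kHz.
Within [30.3 kHz, 72.3 kHz]: 34.7 kHz, 36.9 kHz, 70.5 kHz.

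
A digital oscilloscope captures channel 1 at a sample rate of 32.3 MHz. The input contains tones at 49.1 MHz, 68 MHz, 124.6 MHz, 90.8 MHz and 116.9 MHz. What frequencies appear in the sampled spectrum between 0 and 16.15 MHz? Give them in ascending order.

fs/2 = 16.15 MHz.
49.1 MHz mod fs = 16.8 MHz.
16.8 MHz > fs/2 = 16.15 MHz, folds to fs − 16.8 MHz = 15.5 MHz.
68 MHz mod fs = 3.4 MHz.
3.4 MHz ≤ fs/2 = 16.15 MHz, appears at 3.4 MHz.
124.6 MHz mod fs = 27.7 MHz.
27.7 MHz > fs/2 = 16.15 MHz, folds to fs − 27.7 MHz = 4.6 MHz.
90.8 MHz mod fs = 26.2 MHz.
26.2 MHz > fs/2 = 16.15 MHz, folds to fs − 26.2 MHz = 6.1 MHz.
116.9 MHz mod fs = 20 MHz.
20 MHz > fs/2 = 16.15 MHz, folds to fs − 20 MHz = 12.3 MHz.
Distinct values: {3.4 MHz, 4.6 MHz, 6.1 MHz, 12.3 MHz, 15.5 MHz}.

3.4 MHz, 4.6 MHz, 6.1 MHz, 12.3 MHz, 15.5 MHz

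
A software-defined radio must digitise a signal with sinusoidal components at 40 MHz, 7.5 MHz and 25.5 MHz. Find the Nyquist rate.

Highest-frequency component: 40 MHz.
Nyquist rate = 2 × 40 MHz = 80 MHz.

80 MHz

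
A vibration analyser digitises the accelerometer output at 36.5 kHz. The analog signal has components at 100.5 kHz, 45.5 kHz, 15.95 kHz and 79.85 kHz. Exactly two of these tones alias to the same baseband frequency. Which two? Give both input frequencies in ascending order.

fs/2 = 18.25 kHz.
100.5 kHz mod fs = 27.5 kHz.
27.5 kHz > fs/2 = 18.25 kHz, folds to fs − 27.5 kHz = 9 kHz.
45.5 kHz mod fs = 9 kHz.
9 kHz ≤ fs/2 = 18.25 kHz, appears at 9 kHz.
15.95 kHz ≤ fs/2 = 18.25 kHz, passes unchanged.
79.85 kHz mod fs = 6.85 kHz.
6.85 kHz ≤ fs/2 = 18.25 kHz, appears at 6.85 kHz.
45.5 kHz and 100.5 kHz both map to 9 kHz.

45.5 kHz, 100.5 kHz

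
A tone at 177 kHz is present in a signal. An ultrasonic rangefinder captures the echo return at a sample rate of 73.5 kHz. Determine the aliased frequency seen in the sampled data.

30 kHz

177 kHz mod fs = 30 kHz.
30 kHz ≤ fs/2 = 36.75 kHz, appears at 30 kHz.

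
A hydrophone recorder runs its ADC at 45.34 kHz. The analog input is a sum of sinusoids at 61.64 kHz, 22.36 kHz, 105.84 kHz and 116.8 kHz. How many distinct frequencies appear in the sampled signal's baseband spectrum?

4

fs/2 = 22.67 kHz.
61.64 kHz mod fs = 16.3 kHz.
16.3 kHz ≤ fs/2 = 22.67 kHz, appears at 16.3 kHz.
22.36 kHz ≤ fs/2 = 22.67 kHz, passes unchanged.
105.84 kHz mod fs = 15.16 kHz.
15.16 kHz ≤ fs/2 = 22.67 kHz, appears at 15.16 kHz.
116.8 kHz mod fs = 26.12 kHz.
26.12 kHz > fs/2 = 22.67 kHz, folds to fs − 26.12 kHz = 19.22 kHz.
Distinct values: {15.16 kHz, 16.3 kHz, 19.22 kHz, 22.36 kHz} → 4.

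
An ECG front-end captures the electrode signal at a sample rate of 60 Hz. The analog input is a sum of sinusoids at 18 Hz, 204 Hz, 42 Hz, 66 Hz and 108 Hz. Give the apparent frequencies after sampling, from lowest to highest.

fs/2 = 30 Hz.
18 Hz ≤ fs/2 = 30 Hz, passes unchanged.
204 Hz mod fs = 24 Hz.
24 Hz ≤ fs/2 = 30 Hz, appears at 24 Hz.
42 Hz > fs/2 = 30 Hz, folds to fs − 42 Hz = 18 Hz.
66 Hz mod fs = 6 Hz.
6 Hz ≤ fs/2 = 30 Hz, appears at 6 Hz.
108 Hz mod fs = 48 Hz.
48 Hz > fs/2 = 30 Hz, folds to fs − 48 Hz = 12 Hz.
Distinct values: {6 Hz, 12 Hz, 18 Hz, 24 Hz}.

6 Hz, 12 Hz, 18 Hz, 24 Hz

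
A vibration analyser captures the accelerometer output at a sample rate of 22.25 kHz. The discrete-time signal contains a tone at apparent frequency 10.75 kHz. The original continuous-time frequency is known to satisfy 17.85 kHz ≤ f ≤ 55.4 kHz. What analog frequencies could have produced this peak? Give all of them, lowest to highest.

Frequencies that alias to 10.75 kHz are k·fs ± 10.75 kHz for integer k ≥ 0.
k=0: 10.75 kHz.
k=1: 11.5 kHz, 33 kHz.
k=2: 33.75 kHz, 55.25 kHz.
k=3: 56 kHz, 77.5 kHz.
Within [17.85 kHz, 55.4 kHz]: 33 kHz, 33.75 kHz, 55.25 kHz.

33 kHz, 33.75 kHz, 55.25 kHz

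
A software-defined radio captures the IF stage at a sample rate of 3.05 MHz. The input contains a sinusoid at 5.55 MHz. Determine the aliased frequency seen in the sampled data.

5.55 MHz mod fs = 2.5 MHz.
2.5 MHz > fs/2 = 1.525 MHz, folds to fs − 2.5 MHz = 0.55 MHz.

0.55 MHz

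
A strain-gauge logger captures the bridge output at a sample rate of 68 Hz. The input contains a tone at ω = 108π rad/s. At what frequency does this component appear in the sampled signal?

ω = 108π rad/s → f = ω/(2π) = 54 Hz.
54 Hz > fs/2 = 34 Hz, folds to fs − 54 Hz = 14 Hz.

14 Hz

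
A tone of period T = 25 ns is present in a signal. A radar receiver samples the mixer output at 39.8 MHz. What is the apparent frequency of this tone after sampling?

T = 25 ns → f = 1/T = 40 MHz.
40 MHz mod fs = 0.2 MHz.
0.2 MHz ≤ fs/2 = 19.9 MHz, appears at 0.2 MHz.

0.2 MHz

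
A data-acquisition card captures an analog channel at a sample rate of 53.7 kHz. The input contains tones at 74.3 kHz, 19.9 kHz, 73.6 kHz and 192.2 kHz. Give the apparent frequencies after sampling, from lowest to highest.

fs/2 = 26.85 kHz.
74.3 kHz mod fs = 20.6 kHz.
20.6 kHz ≤ fs/2 = 26.85 kHz, appears at 20.6 kHz.
19.9 kHz ≤ fs/2 = 26.85 kHz, passes unchanged.
73.6 kHz mod fs = 19.9 kHz.
19.9 kHz ≤ fs/2 = 26.85 kHz, appears at 19.9 kHz.
192.2 kHz mod fs = 31.1 kHz.
31.1 kHz > fs/2 = 26.85 kHz, folds to fs − 31.1 kHz = 22.6 kHz.
Distinct values: {19.9 kHz, 20.6 kHz, 22.6 kHz}.

19.9 kHz, 20.6 kHz, 22.6 kHz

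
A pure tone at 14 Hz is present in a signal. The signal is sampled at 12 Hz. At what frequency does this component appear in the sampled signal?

14 Hz mod fs = 2 Hz.
2 Hz ≤ fs/2 = 6 Hz, appears at 2 Hz.

2 Hz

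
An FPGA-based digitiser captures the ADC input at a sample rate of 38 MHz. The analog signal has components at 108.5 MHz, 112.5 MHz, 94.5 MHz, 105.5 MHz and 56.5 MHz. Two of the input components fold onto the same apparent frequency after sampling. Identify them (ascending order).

56.5 MHz, 94.5 MHz

fs/2 = 19 MHz.
108.5 MHz mod fs = 32.5 MHz.
32.5 MHz > fs/2 = 19 MHz, folds to fs − 32.5 MHz = 5.5 MHz.
112.5 MHz mod fs = 36.5 MHz.
36.5 MHz > fs/2 = 19 MHz, folds to fs − 36.5 MHz = 1.5 MHz.
94.5 MHz mod fs = 18.5 MHz.
18.5 MHz ≤ fs/2 = 19 MHz, appears at 18.5 MHz.
105.5 MHz mod fs = 29.5 MHz.
29.5 MHz > fs/2 = 19 MHz, folds to fs − 29.5 MHz = 8.5 MHz.
56.5 MHz mod fs = 18.5 MHz.
18.5 MHz ≤ fs/2 = 19 MHz, appears at 18.5 MHz.
56.5 MHz and 94.5 MHz both map to 18.5 MHz.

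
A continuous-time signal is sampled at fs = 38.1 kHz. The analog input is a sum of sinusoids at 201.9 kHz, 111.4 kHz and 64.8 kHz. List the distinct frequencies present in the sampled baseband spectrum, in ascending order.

2.9 kHz, 11.4 kHz

fs/2 = 19.05 kHz.
201.9 kHz mod fs = 11.4 kHz.
11.4 kHz ≤ fs/2 = 19.05 kHz, appears at 11.4 kHz.
111.4 kHz mod fs = 35.2 kHz.
35.2 kHz > fs/2 = 19.05 kHz, folds to fs − 35.2 kHz = 2.9 kHz.
64.8 kHz mod fs = 26.7 kHz.
26.7 kHz > fs/2 = 19.05 kHz, folds to fs − 26.7 kHz = 11.4 kHz.
Distinct values: {2.9 kHz, 11.4 kHz}.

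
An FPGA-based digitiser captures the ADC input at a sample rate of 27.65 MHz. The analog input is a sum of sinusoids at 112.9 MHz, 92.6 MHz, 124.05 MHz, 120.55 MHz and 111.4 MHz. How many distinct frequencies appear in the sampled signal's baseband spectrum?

5

fs/2 = 13.825 MHz.
112.9 MHz mod fs = 2.3 MHz.
2.3 MHz ≤ fs/2 = 13.825 MHz, appears at 2.3 MHz.
92.6 MHz mod fs = 9.65 MHz.
9.65 MHz ≤ fs/2 = 13.825 MHz, appears at 9.65 MHz.
124.05 MHz mod fs = 13.45 MHz.
13.45 MHz ≤ fs/2 = 13.825 MHz, appears at 13.45 MHz.
120.55 MHz mod fs = 9.95 MHz.
9.95 MHz ≤ fs/2 = 13.825 MHz, appears at 9.95 MHz.
111.4 MHz mod fs = 0.8 MHz.
0.8 MHz ≤ fs/2 = 13.825 MHz, appears at 0.8 MHz.
Distinct values: {0.8 MHz, 2.3 MHz, 9.65 MHz, 9.95 MHz, 13.45 MHz} → 5.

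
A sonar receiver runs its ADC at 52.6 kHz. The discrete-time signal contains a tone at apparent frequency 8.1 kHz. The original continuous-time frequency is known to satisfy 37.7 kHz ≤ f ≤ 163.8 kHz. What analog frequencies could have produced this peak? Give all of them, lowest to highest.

Frequencies that alias to 8.1 kHz are k·fs ± 8.1 kHz for integer k ≥ 0.
k=0: 8.1 kHz.
k=1: 44.5 kHz, 60.7 kHz.
k=2: 97.1 kHz, 113.3 kHz.
k=3: 149.7 kHz, 165.9 kHz.
k=4: 202.3 kHz, 218.5 kHz.
Within [37.7 kHz, 163.8 kHz]: 44.5 kHz, 60.7 kHz, 97.1 kHz, 113.3 kHz, 149.7 kHz.

44.5 kHz, 60.7 kHz, 97.1 kHz, 113.3 kHz, 149.7 kHz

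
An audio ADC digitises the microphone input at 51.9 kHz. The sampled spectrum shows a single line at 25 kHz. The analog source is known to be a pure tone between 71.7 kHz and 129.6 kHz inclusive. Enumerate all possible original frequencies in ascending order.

76.9 kHz, 78.8 kHz, 128.8 kHz

Frequencies that alias to 25 kHz are k·fs ± 25 kHz for integer k ≥ 0.
k=0: 25 kHz.
k=1: 26.9 kHz, 76.9 kHz.
k=2: 78.8 kHz, 128.8 kHz.
k=3: 130.7 kHz, 180.7 kHz.
Within [71.7 kHz, 129.6 kHz]: 76.9 kHz, 78.8 kHz, 128.8 kHz.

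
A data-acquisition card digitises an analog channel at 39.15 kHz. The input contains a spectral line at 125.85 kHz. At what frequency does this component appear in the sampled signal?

125.85 kHz mod fs = 8.4 kHz.
8.4 kHz ≤ fs/2 = 19.575 kHz, appears at 8.4 kHz.

8.4 kHz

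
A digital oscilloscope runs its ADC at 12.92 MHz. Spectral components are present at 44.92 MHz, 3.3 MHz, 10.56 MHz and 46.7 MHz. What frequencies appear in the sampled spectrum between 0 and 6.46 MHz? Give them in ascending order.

fs/2 = 6.46 MHz.
44.92 MHz mod fs = 6.16 MHz.
6.16 MHz ≤ fs/2 = 6.46 MHz, appears at 6.16 MHz.
3.3 MHz ≤ fs/2 = 6.46 MHz, passes unchanged.
10.56 MHz > fs/2 = 6.46 MHz, folds to fs − 10.56 MHz = 2.36 MHz.
46.7 MHz mod fs = 7.94 MHz.
7.94 MHz > fs/2 = 6.46 MHz, folds to fs − 7.94 MHz = 4.98 MHz.
Distinct values: {2.36 MHz, 3.3 MHz, 4.98 MHz, 6.16 MHz}.

2.36 MHz, 3.3 MHz, 4.98 MHz, 6.16 MHz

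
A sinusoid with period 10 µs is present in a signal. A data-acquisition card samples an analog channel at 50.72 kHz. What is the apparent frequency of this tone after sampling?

T = 10 µs → f = 1/T = 100 kHz.
100 kHz mod fs = 49.28 kHz.
49.28 kHz > fs/2 = 25.36 kHz, folds to fs − 49.28 kHz = 1.44 kHz.

1.44 kHz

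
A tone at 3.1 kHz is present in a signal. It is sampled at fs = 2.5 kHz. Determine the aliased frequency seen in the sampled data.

3.1 kHz mod fs = 0.6 kHz.
0.6 kHz ≤ fs/2 = 1.25 kHz, appears at 0.6 kHz.

0.6 kHz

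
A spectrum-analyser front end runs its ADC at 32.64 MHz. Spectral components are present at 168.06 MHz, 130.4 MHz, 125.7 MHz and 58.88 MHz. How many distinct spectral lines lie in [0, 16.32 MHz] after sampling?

3

fs/2 = 16.32 MHz.
168.06 MHz mod fs = 4.86 MHz.
4.86 MHz ≤ fs/2 = 16.32 MHz, appears at 4.86 MHz.
130.4 MHz mod fs = 32.48 MHz.
32.48 MHz > fs/2 = 16.32 MHz, folds to fs − 32.48 MHz = 0.16 MHz.
125.7 MHz mod fs = 27.78 MHz.
27.78 MHz > fs/2 = 16.32 MHz, folds to fs − 27.78 MHz = 4.86 MHz.
58.88 MHz mod fs = 26.24 MHz.
26.24 MHz > fs/2 = 16.32 MHz, folds to fs − 26.24 MHz = 6.4 MHz.
Distinct values: {0.16 MHz, 4.86 MHz, 6.4 MHz} → 3.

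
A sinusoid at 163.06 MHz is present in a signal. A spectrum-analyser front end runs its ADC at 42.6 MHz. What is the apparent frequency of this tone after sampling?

7.34 MHz

163.06 MHz mod fs = 35.26 MHz.
35.26 MHz > fs/2 = 21.3 MHz, folds to fs − 35.26 MHz = 7.34 MHz.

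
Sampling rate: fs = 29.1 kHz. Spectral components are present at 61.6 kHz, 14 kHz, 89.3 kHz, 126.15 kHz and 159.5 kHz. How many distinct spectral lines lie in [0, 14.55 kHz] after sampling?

fs/2 = 14.55 kHz.
61.6 kHz mod fs = 3.4 kHz.
3.4 kHz ≤ fs/2 = 14.55 kHz, appears at 3.4 kHz.
14 kHz ≤ fs/2 = 14.55 kHz, passes unchanged.
89.3 kHz mod fs = 2 kHz.
2 kHz ≤ fs/2 = 14.55 kHz, appears at 2 kHz.
126.15 kHz mod fs = 9.75 kHz.
9.75 kHz ≤ fs/2 = 14.55 kHz, appears at 9.75 kHz.
159.5 kHz mod fs = 14 kHz.
14 kHz ≤ fs/2 = 14.55 kHz, appears at 14 kHz.
Distinct values: {2 kHz, 3.4 kHz, 9.75 kHz, 14 kHz} → 4.

4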